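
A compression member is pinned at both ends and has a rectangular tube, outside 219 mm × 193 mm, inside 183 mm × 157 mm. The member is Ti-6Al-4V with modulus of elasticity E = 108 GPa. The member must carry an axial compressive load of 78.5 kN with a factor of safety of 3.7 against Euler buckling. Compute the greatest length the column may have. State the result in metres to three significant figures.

Weak-axis I_min = (h_o·b_o³ − h_i·b_i³)/12 with b_o = 193, b_i = 157.0 mm (shorter outer/inner sides).
I_min = (219×193³ − 183.0×157.0³)/12 = 7.218×10^7 mm⁴
I = 7.218×10^-5 m⁴
Required critical load P_cr = n·P = 3.7 × 78.5 = 290.4 kN = 2.905×10^5 N
From P_cr = π²EI/(K·L)²:  L = (1/K)·√(π²EI/P_cr) = (1/1)·√(π²×1.08×10^11×7.218×10^-5/2.905×10^5)
L = 16.3 m

L_max ≈ 16.3 m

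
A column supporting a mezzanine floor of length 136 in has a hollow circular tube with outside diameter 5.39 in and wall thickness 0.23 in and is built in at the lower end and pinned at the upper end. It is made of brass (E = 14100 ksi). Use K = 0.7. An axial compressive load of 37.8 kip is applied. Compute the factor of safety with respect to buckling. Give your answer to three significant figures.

n ≈ 5.05

Inner diameter d_i = 5.39 − 2×0.23 = 4.930 in
I = π(d_o⁴ − d_i⁴)/64 = π(5.39⁴ − 4.930⁴)/64 = 12.43 in⁴
Effective length L_e = K·L = 0.7 × 136 = 95.20 in
P_cr = π²EI / L_e² = π² × 14100×10³ × 12.43 / 95.20² = 1.909×10^5 lb
Factor of safety n = P_cr / P = 190.92 / 37.8 = 5.05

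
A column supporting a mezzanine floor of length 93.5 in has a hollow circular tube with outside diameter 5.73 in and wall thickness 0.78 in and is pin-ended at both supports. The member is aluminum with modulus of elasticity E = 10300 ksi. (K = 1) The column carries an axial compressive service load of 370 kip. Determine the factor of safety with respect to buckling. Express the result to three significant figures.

n ≈ 1.20

Inner diameter d_i = 5.73 − 2×0.78 = 4.170 in
I = π(d_o⁴ − d_i⁴)/64 = π(5.73⁴ − 4.170⁴)/64 = 38.07 in⁴
Effective length L_e = K·L = 1 × 93.5 = 93.50 in
P_cr = π²EI / L_e² = π² × 10300×10³ × 38.07 / 93.50² = 4.427×10^5 lb
Factor of safety n = P_cr / P = 442.73 / 370 = 1.20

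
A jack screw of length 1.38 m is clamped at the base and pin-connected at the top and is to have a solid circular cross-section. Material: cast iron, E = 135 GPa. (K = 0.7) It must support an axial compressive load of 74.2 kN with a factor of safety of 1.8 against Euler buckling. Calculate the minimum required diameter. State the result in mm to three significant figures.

Required P_cr = n·P = 1.8 × 74.2 = 133.6 kN
L_e = K·L = 0.7 × 1.38 = 0.9660 m
Required I = P_cr·L_e²/(π²E) = 1.336×10^5 × 0.9660² / (π² × 1.35×10^11) = 9.354×10^-8 m⁴
I_req = 9.354×10^4 mm⁴
Solid circle: I = πd⁴/64  ⇒  d = (64I/π)^(1/4) = (64×9.354×10^4/π)^(1/4) = 37.2 mm

d ≈ 37.2 mm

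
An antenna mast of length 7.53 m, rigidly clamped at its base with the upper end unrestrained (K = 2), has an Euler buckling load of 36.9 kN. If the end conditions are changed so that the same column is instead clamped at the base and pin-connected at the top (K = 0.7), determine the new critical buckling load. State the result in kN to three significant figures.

P_cr ≈ 301 kN

P_cr ∝ 1/K², so P_cr,new = P_cr,old × (K_old/K_new)² = 36.9 × (2/0.7)²
= 36.9 × 8.163 = 301 kN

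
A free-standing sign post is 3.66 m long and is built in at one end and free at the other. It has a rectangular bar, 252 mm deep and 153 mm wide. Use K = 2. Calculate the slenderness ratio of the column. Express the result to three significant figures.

For a rectangle r_min = b/√12 = 153/√12 = 44.17 mm
L_e = K·L = 2 × 3.66 m = 7.320 m = 7320.0 mm
λ = L_e / r_min = 7320.0 / 44.17 = 166

λ ≈ 166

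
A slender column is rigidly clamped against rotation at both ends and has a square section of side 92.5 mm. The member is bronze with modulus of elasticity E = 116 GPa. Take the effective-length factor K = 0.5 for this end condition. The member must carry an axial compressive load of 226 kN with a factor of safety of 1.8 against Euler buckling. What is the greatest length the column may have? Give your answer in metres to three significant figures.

L_max ≈ 8.29 m

I = a⁴/12 = 92.5⁴/12 = 6.101×10^6 mm⁴
I = 6.101×10^-6 m⁴
Required critical load P_cr = n·P = 1.8 × 226 = 406.8 kN = 4.068×10^5 N
From P_cr = π²EI/(K·L)²:  L = (1/K)·√(π²EI/P_cr) = (1/0.5)·√(π²×1.16×10^11×6.101×10^-6/4.068×10^5)
L = 8.29 m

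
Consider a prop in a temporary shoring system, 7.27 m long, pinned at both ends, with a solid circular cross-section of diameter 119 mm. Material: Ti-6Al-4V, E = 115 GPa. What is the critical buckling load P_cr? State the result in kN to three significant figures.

P_cr ≈ 211 kN

I = πd⁴/64 = π×119⁴/64 = 9.844×10^6 mm⁴
I = 9.844×10^6 mm⁴ = 9.844×10^-6 m⁴
Effective length L_e = K·L = 1 × 7.27 = 7.270 m
P_cr = π²EI / L_e² = π² × 115×10⁹ × 9.844×10^-6 / 7.270² = 2.114×10^5 N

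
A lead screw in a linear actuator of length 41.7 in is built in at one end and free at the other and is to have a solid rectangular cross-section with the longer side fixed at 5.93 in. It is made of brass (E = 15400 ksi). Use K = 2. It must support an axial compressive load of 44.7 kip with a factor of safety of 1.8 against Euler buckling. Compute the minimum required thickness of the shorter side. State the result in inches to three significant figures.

Required P_cr = n·P = 1.8 × 44.7 = 80.46 kip
L_e = K·L = 2 × 41.7 = 83.40 in
Required I = P_cr·L_e²/(π²E) = 8.046×10^4 × 83.40² / (π² × 1.54×10^7) = 3.682 in⁴
Rectangle, weak axis: I_min = h·b³/12 with h = 5.93 in fixed  ⇒  b = (12I/h)^(1/3) = 1.95 in

b ≈ 1.95 in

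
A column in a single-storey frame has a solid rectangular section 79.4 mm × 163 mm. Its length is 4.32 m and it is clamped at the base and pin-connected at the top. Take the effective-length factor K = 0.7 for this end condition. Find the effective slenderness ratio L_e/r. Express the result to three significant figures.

λ ≈ 132

For a rectangle r_min = b/√12 = 79.4/√12 = 22.92 mm
L_e = K·L = 0.7 × 4.32 m = 3.024 m = 3024.0 mm
λ = L_e / r_min = 3024.0 / 22.92 = 132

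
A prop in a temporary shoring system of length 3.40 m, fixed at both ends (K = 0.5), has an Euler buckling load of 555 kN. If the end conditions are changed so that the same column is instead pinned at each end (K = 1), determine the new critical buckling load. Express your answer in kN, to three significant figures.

P_cr ∝ 1/K², so P_cr,new = P_cr,old × (K_old/K_new)² = 555 × (0.5/1)²
= 555 × 0.2500 = 139 kN

P_cr ≈ 139 kN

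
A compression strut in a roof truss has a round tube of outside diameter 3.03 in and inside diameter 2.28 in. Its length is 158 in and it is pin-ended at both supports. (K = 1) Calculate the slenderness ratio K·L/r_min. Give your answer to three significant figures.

d_o = 3.03 in, d_i = 2.28 in
I = π(d_o⁴ − d_i⁴)/64 = π(3.03⁴ − 2.280⁴)/64 = 2.811 in⁴
A = 3.128 in²;  r_min = √(I/A) = √(2.811/3.128) = 0.9480 in
L_e = K·L = 1 × 158 = 158.0 in
λ = L_e / r_min = 158.00 / 0.9480 = 167

λ ≈ 167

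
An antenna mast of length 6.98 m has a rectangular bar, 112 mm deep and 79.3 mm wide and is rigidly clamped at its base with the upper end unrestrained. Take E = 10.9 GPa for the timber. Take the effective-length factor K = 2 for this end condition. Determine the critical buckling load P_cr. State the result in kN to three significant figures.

P_cr ≈ 2.57 kN

Buckling occurs about the weak axis: I_min = h·b³/12 with b = 79.3 mm (the shorter side).
I_min = 112×79.3³/12 = 4.654×10^6 mm⁴
I = 4.654×10^6 mm⁴ = 4.654×10^-6 m⁴
Effective length L_e = K·L = 2 × 6.98 = 13.96 m
P_cr = π²EI / L_e² = π² × 10.9×10⁹ × 4.654×10^-6 / 13.96² = 2.569×10^3 N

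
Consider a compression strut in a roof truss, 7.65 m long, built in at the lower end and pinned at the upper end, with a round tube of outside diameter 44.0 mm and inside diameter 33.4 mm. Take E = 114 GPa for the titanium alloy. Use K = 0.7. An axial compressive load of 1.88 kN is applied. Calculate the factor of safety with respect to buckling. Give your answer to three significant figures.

d_o = 44.0 mm, d_i = 33.4 mm
I = π(d_o⁴ − d_i⁴)/64 = π(44.0⁴ − 33.40⁴)/64 = 1.229×10^5 mm⁴
I = 1.229×10^5 mm⁴ = 1.229×10^-7 m⁴
Effective length L_e = K·L = 0.7 × 7.65 = 5.355 m
P_cr = π²EI / L_e² = π² × 114×10⁹ × 1.229×10^-7 / 5.355² = 4.822×10^3 N
Factor of safety n = P_cr / P = 4.8220 / 1.88 = 2.56

n ≈ 2.56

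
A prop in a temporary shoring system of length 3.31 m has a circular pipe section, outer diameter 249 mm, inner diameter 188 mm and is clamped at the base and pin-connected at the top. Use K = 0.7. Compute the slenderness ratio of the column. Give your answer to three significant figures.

d_o = 249 mm, d_i = 188 mm
I = π(d_o⁴ − d_i⁴)/64 = π(249⁴ − 188.0⁴)/64 = 1.274×10^8 mm⁴
A = 2.094×10^4 mm²;  r_min = √(I/A) = √(1.274×10^8/2.094×10^4) = 78.00 mm
L_e = K·L = 0.7 × 3.31 m = 2.317 m = 2317.0 mm
λ = L_e / r_min = 2317.0 / 78.00 = 29.7

λ ≈ 29.7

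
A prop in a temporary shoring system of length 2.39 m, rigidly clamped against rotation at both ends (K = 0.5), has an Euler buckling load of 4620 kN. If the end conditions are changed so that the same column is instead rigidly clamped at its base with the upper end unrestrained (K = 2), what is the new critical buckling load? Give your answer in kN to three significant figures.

P_cr ∝ 1/K², so P_cr,new = P_cr,old × (K_old/K_new)² = 4620 × (0.5/2)²
= 4620 × 0.06250 = 289 kN

P_cr ≈ 289 kN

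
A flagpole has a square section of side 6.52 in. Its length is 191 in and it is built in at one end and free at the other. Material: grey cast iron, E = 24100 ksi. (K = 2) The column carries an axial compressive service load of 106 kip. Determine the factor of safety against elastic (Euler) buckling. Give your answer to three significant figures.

I = a⁴/12 = 6.52⁴/12 = 150.6 in⁴
Effective length L_e = K·L = 2 × 191 = 382.0 in
P_cr = π²EI / L_e² = π² × 24100×10³ × 150.6 / 382.0² = 2.455×10^5 lb
Factor of safety n = P_cr / P = 245.47 / 106 = 2.32

n ≈ 2.32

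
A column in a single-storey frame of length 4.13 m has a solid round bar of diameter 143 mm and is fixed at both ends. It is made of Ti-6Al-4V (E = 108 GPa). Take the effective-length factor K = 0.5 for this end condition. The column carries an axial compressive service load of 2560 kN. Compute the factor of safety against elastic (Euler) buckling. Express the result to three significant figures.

n ≈ 2.00

I = πd⁴/64 = π×143⁴/64 = 2.053×10^7 mm⁴
I = 2.053×10^7 mm⁴ = 2.053×10^-5 m⁴
Effective length L_e = K·L = 0.5 × 4.13 = 2.065 m
P_cr = π²EI / L_e² = π² × 108×10⁹ × 2.053×10^-5 / 2.065² = 5.131×10^6 N
Factor of safety n = P_cr / P = 5130.9 / 2560 = 2.00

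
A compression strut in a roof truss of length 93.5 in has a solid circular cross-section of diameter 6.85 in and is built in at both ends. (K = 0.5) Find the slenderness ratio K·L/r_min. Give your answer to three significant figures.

I = πd⁴/64 = π×6.85⁴/64 = 108.1 in⁴
A = 36.85 in²;  r_min = √(I/A) = √(108.1/36.85) = 1.712 in
L_e = K·L = 0.5 × 93.5 = 46.75 in
λ = L_e / r_min = 46.750 / 1.712 = 27.3

λ ≈ 27.3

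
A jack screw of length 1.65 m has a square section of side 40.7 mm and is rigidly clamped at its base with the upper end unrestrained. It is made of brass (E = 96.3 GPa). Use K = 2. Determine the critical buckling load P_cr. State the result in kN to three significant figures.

P_cr ≈ 20.0 kN

I = a⁴/12 = 40.7⁴/12 = 2.287×10^5 mm⁴
I = 2.287×10^5 mm⁴ = 2.287×10^-7 m⁴
Effective length L_e = K·L = 2 × 1.65 = 3.300 m
P_cr = π²EI / L_e² = π² × 96.3×10⁹ × 2.287×10^-7 / 3.300² = 1.996×10^4 N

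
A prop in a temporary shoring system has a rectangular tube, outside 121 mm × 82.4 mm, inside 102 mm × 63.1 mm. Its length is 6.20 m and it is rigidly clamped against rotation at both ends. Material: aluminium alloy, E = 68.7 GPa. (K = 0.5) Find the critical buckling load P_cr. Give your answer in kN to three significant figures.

P_cr ≈ 247 kN

Weak-axis I_min = (h_o·b_o³ − h_i·b_i³)/12 with b_o = 82.4, b_i = 63.10 mm (shorter outer/inner sides).
I_min = (121×82.4³ − 102.0×63.10³)/12 = 3.506×10^6 mm⁴
I = 3.506×10^6 mm⁴ = 3.506×10^-6 m⁴
Effective length L_e = K·L = 0.5 × 6.20 = 3.100 m
P_cr = π²EI / L_e² = π² × 68.7×10⁹ × 3.506×10^-6 / 3.100² = 2.474×10^5 N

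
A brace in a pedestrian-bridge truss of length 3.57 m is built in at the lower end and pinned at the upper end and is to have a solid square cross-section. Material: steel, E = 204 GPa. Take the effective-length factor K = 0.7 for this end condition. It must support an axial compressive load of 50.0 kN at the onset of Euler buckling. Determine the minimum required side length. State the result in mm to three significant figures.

L_e = K·L = 0.7 × 3.57 = 2.499 m
Required I = P_cr·L_e²/(π²E) = 5.000×10^4 × 2.499² / (π² × 2.04×10^11) = 1.551×10^-7 m⁴
I_req = 1.551×10^5 mm⁴
Solid square: I = a⁴/12  ⇒  a = (12I)^(1/4) = (12×1.551×10^5)^(1/4) = 36.9 mm

a ≈ 36.9 mm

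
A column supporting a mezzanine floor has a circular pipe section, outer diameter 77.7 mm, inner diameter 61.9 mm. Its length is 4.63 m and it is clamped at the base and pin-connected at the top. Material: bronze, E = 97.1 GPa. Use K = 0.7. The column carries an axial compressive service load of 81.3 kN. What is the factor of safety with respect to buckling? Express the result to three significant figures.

n ≈ 1.20

d_o = 77.7 mm, d_i = 61.9 mm
I = π(d_o⁴ − d_i⁴)/64 = π(77.7⁴ − 61.90⁴)/64 = 1.069×10^6 mm⁴
I = 1.069×10^6 mm⁴ = 1.069×10^-6 m⁴
Effective length L_e = K·L = 0.7 × 4.63 = 3.241 m
P_cr = π²EI / L_e² = π² × 97.1×10⁹ × 1.069×10^-6 / 3.241² = 9.749×10^4 N
Factor of safety n = P_cr / P = 97.486 / 81.3 = 1.20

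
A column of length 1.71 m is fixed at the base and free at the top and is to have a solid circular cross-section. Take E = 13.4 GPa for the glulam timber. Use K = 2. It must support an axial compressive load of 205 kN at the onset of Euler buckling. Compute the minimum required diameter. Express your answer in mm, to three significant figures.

L_e = K·L = 2 × 1.71 = 3.420 m
Required I = P_cr·L_e²/(π²E) = 2.050×10^5 × 3.420² / (π² × 1.34×10^10) = 1.813×10^-5 m⁴
I_req = 1.813×10^7 mm⁴
Solid circle: I = πd⁴/64  ⇒  d = (64I/π)^(1/4) = (64×1.813×10^7/π)^(1/4) = 139 mm

d ≈ 139 mm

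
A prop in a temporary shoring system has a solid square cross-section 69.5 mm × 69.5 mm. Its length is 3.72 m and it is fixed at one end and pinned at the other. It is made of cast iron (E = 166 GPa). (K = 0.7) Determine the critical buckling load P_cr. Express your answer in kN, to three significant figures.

P_cr ≈ 470 kN

I = a⁴/12 = 69.5⁴/12 = 1.944×10^6 mm⁴
I = 1.944×10^6 mm⁴ = 1.944×10^-6 m⁴
Effective length L_e = K·L = 0.7 × 3.72 = 2.604 m
P_cr = π²EI / L_e² = π² × 166×10⁹ × 1.944×10^-6 / 2.604² = 4.698×10^5 N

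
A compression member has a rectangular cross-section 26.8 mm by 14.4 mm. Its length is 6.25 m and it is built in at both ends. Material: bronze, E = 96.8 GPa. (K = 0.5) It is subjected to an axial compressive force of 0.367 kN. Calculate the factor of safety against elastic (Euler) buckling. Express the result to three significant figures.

Buckling occurs about the weak axis: I_min = h·b³/12 with b = 14.4 mm (the shorter side).
I_min = 26.8×14.4³/12 = 6.669×10^3 mm⁴
I = 6.669×10^3 mm⁴ = 6.669×10^-9 m⁴
Effective length L_e = K·L = 0.5 × 6.25 = 3.125 m
P_cr = π²EI / L_e² = π² × 96.8×10⁹ × 6.669×10^-9 / 3.125² = 652.4 N
Factor of safety n = P_cr / P = 0.65240 / 0.367 = 1.78

n ≈ 1.78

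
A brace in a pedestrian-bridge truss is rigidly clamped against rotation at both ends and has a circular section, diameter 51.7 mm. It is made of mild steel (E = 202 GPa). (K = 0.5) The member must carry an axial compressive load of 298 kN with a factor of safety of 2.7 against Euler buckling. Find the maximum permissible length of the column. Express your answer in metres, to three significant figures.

L_max ≈ 1.86 m

I = πd⁴/64 = π×51.7⁴/64 = 3.507×10^5 mm⁴
I = 3.507×10^-7 m⁴
Required critical load P_cr = n·P = 2.7 × 298 = 804.6 kN = 8.046×10^5 N
From P_cr = π²EI/(K·L)²:  L = (1/K)·√(π²EI/P_cr) = (1/0.5)·√(π²×2.02×10^11×3.507×10^-7/8.046×10^5)
L = 1.86 m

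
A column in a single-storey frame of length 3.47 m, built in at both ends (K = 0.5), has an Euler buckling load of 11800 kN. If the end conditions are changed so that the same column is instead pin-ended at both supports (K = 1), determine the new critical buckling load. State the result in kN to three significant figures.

P_cr ≈ 2950 kN

P_cr ∝ 1/K², so P_cr,new = P_cr,old × (K_old/K_new)² = 11800 × (0.5/1)²
= 11800 × 0.2500 = 2950 kN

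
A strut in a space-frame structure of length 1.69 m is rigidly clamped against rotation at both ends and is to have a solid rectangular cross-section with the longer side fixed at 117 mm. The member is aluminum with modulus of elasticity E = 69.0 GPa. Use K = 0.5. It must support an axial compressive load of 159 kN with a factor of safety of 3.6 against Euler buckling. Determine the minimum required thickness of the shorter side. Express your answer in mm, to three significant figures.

Required P_cr = n·P = 3.6 × 159 = 572.4 kN
L_e = K·L = 0.5 × 1.69 = 0.8450 m
Required I = P_cr·L_e²/(π²E) = 5.724×10^5 × 0.8450² / (π² × 6.90×10^10) = 6.002×10^-7 m⁴
I_req = 6.002×10^5 mm⁴
Rectangle, weak axis: I_min = h·b³/12 with h = 117 mm fixed  ⇒  b = (12I/h)^(1/3) = 39.5 mm

b ≈ 39.5 mm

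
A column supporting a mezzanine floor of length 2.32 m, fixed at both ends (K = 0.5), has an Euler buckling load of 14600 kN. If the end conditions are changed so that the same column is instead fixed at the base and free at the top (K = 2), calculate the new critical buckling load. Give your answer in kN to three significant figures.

P_cr ∝ 1/K², so P_cr,new = P_cr,old × (K_old/K_new)² = 14600 × (0.5/2)²
= 14600 × 0.06250 = 912 kN

P_cr ≈ 912 kN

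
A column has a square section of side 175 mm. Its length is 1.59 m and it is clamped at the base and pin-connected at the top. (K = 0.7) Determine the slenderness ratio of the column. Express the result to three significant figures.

λ ≈ 22.0

For a square r = a/√12 = 175/√12 = 50.52 mm
L_e = K·L = 0.7 × 1.59 m = 1.113 m = 1113.0 mm
λ = L_e / r_min = 1113.0 / 50.52 = 22.0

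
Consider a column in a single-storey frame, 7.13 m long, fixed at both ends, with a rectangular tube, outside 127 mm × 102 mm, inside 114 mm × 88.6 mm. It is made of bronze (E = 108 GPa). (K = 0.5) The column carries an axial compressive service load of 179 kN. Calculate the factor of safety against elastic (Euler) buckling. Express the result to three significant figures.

Weak-axis I_min = (h_o·b_o³ − h_i·b_i³)/12 with b_o = 102, b_i = 88.60 mm (shorter outer/inner sides).
I_min = (127×102³ − 114.0×88.60³)/12 = 4.624×10^6 mm⁴
I = 4.624×10^6 mm⁴ = 4.624×10^-6 m⁴
Effective length L_e = K·L = 0.5 × 7.13 = 3.565 m
P_cr = π²EI / L_e² = π² × 108×10⁹ × 4.624×10^-6 / 3.565² = 3.878×10^5 N
Factor of safety n = P_cr / P = 387.80 / 179 = 2.17

n ≈ 2.17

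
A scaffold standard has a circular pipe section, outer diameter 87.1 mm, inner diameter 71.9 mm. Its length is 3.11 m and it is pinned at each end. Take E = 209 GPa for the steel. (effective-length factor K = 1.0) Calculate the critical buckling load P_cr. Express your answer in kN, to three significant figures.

d_o = 87.1 mm, d_i = 71.9 mm
I = π(d_o⁴ − d_i⁴)/64 = π(87.1⁴ − 71.90⁴)/64 = 1.513×10^6 mm⁴
I = 1.513×10^6 mm⁴ = 1.513×10^-6 m⁴
Effective length L_e = K·L = 1 × 3.11 = 3.110 m
P_cr = π²EI / L_e² = π² × 209×10⁹ × 1.513×10^-6 / 3.110² = 3.227×10^5 N

P_cr ≈ 323 kN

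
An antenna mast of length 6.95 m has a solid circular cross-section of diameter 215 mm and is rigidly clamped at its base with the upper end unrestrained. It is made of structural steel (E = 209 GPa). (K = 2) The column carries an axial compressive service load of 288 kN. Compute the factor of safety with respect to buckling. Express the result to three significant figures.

I = πd⁴/64 = π×215⁴/64 = 1.049×10^8 mm⁴
I = 1.049×10^8 mm⁴ = 1.049×10^-4 m⁴
Effective length L_e = K·L = 2 × 6.95 = 13.90 m
P_cr = π²EI / L_e² = π² × 209×10⁹ × 1.049×10^-4 / 13.90² = 1.120×10^6 N
Factor of safety n = P_cr / P = 1119.8 / 288 = 3.89

n ≈ 3.89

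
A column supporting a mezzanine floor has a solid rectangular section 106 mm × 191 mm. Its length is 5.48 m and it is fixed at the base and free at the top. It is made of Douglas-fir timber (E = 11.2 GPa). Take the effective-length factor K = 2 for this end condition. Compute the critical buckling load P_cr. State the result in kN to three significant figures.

Buckling occurs about the weak axis: I_min = h·b³/12 with b = 106 mm (the shorter side).
I_min = 191×106³/12 = 1.896×10^7 mm⁴
I = 1.896×10^7 mm⁴ = 1.896×10^-5 m⁴
Effective length L_e = K·L = 2 × 5.48 = 10.96 m
P_cr = π²EI / L_e² = π² × 11.2×10⁹ × 1.896×10^-5 / 10.96² = 1.744×10^4 N

P_cr ≈ 17.4 kN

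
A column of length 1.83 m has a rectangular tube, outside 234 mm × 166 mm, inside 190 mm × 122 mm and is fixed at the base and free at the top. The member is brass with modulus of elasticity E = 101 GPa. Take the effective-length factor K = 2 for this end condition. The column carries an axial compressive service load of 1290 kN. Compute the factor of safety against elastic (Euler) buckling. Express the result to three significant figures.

n ≈ 3.49

Weak-axis I_min = (h_o·b_o³ − h_i·b_i³)/12 with b_o = 166, b_i = 122.0 mm (shorter outer/inner sides).
I_min = (234×166³ − 190.0×122.0³)/12 = 6.045×10^7 mm⁴
I = 6.045×10^7 mm⁴ = 6.045×10^-5 m⁴
Effective length L_e = K·L = 2 × 1.83 = 3.660 m
P_cr = π²EI / L_e² = π² × 101×10⁹ × 6.045×10^-5 / 3.660² = 4.498×10^6 N
Factor of safety n = P_cr / P = 4498.2 / 1290 = 3.49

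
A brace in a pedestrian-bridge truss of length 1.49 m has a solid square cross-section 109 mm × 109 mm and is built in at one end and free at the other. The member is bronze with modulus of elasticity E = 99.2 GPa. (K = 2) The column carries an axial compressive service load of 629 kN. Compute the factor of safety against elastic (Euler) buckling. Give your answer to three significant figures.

n ≈ 2.06

I = a⁴/12 = 109⁴/12 = 1.176×10^7 mm⁴
I = 1.176×10^7 mm⁴ = 1.176×10^-5 m⁴
Effective length L_e = K·L = 2 × 1.49 = 2.980 m
P_cr = π²EI / L_e² = π² × 99.2×10⁹ × 1.176×10^-5 / 2.980² = 1.297×10^6 N
Factor of safety n = P_cr / P = 1296.9 / 629 = 2.06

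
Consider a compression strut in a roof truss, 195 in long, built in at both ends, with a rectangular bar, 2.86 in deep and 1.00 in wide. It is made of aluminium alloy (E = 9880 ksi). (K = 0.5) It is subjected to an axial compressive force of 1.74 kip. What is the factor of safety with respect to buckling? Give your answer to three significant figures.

Buckling occurs about the weak axis: I_min = h·b³/12 with b = 1.00 in (the shorter side).
I_min = 2.86×1.00³/12 = 0.2383 in⁴
Effective length L_e = K·L = 0.5 × 195 = 97.50 in
P_cr = π²EI / L_e² = π² × 9880×10³ × 0.2383 / 97.50² = 2.445×10^3 lb
Factor of safety n = P_cr / P = 2.4447 / 1.74 = 1.41

n ≈ 1.41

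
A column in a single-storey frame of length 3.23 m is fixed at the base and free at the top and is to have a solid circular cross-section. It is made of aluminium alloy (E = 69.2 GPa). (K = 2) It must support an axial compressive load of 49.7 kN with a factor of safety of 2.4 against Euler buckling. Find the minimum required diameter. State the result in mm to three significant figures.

Required P_cr = n·P = 2.4 × 49.7 = 119.3 kN
L_e = K·L = 2 × 3.23 = 6.460 m
Required I = P_cr·L_e²/(π²E) = 1.193×10^5 × 6.460² / (π² × 6.92×10^10) = 7.288×10^-6 m⁴
I_req = 7.288×10^6 mm⁴
Solid circle: I = πd⁴/64  ⇒  d = (64I/π)^(1/4) = (64×7.288×10^6/π)^(1/4) = 110 mm

d ≈ 110 mm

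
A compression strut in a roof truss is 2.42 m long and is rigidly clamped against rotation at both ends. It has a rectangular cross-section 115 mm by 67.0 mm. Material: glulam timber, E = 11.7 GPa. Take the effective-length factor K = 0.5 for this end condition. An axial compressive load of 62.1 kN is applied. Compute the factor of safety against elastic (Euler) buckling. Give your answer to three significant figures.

Buckling occurs about the weak axis: I_min = h·b³/12 with b = 67.0 mm (the shorter side).
I_min = 115×67.0³/12 = 2.882×10^6 mm⁴
I = 2.882×10^6 mm⁴ = 2.882×10^-6 m⁴
Effective length L_e = K·L = 0.5 × 2.42 = 1.210 m
P_cr = π²EI / L_e² = π² × 11.7×10⁹ × 2.882×10^-6 / 1.210² = 2.273×10^5 N
Factor of safety n = P_cr / P = 227.33 / 62.1 = 3.66

n ≈ 3.66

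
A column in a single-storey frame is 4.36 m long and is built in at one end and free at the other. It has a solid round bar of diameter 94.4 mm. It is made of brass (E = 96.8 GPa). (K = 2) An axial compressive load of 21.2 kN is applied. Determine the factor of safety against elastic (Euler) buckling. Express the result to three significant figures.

I = πd⁴/64 = π×94.4⁴/64 = 3.898×10^6 mm⁴
I = 3.898×10^6 mm⁴ = 3.898×10^-6 m⁴
Effective length L_e = K·L = 2 × 4.36 = 8.720 m
P_cr = π²EI / L_e² = π² × 96.8×10⁹ × 3.898×10^-6 / 8.720² = 4.898×10^4 N
Factor of safety n = P_cr / P = 48.978 / 21.2 = 2.31

n ≈ 2.31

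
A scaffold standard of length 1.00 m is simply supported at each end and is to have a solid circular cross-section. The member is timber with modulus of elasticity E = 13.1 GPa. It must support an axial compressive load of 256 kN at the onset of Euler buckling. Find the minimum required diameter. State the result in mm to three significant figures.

L_e = K·L = 1 × 1.00 = 1.000 m
Required I = P_cr·L_e²/(π²E) = 2.560×10^5 × 1.000² / (π² × 1.31×10^10) = 1.980×10^-6 m⁴
I_req = 1.980×10^6 mm⁴
Solid circle: I = πd⁴/64  ⇒  d = (64I/π)^(1/4) = (64×1.980×10^6/π)^(1/4) = 79.7 mm

d ≈ 79.7 mm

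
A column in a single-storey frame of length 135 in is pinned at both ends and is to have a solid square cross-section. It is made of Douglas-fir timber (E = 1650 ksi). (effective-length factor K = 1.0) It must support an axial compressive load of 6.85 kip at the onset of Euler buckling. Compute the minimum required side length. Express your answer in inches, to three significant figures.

L_e = K·L = 1 × 135 = 135.0 in
Required I = P_cr·L_e²/(π²E) = 6.850×10^3 × 135.0² / (π² × 1.65×10^6) = 7.666 in⁴
Solid square: I = a⁴/12  ⇒  a = (12I)^(1/4) = (12×7.666)^(1/4) = 3.10 in

a ≈ 3.10 in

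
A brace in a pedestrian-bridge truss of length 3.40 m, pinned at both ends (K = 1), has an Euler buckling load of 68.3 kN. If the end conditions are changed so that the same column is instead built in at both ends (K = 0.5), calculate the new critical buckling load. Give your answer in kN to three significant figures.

P_cr ≈ 273 kN

P_cr ∝ 1/K², so P_cr,new = P_cr,old × (K_old/K_new)² = 68.3 × (1/0.5)²
= 68.3 × 4.000 = 273 kN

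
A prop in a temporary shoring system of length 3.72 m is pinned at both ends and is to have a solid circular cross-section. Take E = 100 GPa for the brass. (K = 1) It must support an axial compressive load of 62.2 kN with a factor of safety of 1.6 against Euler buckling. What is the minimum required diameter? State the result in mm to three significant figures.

d ≈ 73.0 mm

Required P_cr = n·P = 1.6 × 62.2 = 99.52 kN
L_e = K·L = 1 × 3.72 = 3.720 m
Required I = P_cr·L_e²/(π²E) = 9.952×10^4 × 3.720² / (π² × 1.00×10^11) = 1.395×10^-6 m⁴
I_req = 1.395×10^6 mm⁴
Solid circle: I = πd⁴/64  ⇒  d = (64I/π)^(1/4) = (64×1.395×10^6/π)^(1/4) = 73.0 mm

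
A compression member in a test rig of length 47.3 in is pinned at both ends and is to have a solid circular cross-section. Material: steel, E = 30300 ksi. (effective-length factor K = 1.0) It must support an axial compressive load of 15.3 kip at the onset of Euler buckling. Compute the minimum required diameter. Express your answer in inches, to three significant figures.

d ≈ 1.24 in

L_e = K·L = 1 × 47.3 = 47.30 in
Required I = P_cr·L_e²/(π²E) = 1.530×10^4 × 47.30² / (π² × 3.03×10^7) = 0.1145 in⁴
Solid circle: I = πd⁴/64  ⇒  d = (64I/π)^(1/4) = (64×0.1145/π)^(1/4) = 1.24 in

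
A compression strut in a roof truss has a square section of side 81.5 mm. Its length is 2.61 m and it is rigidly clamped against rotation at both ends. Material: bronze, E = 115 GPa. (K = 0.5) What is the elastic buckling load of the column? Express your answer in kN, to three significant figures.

I = a⁴/12 = 81.5⁴/12 = 3.677×10^6 mm⁴
I = 3.677×10^6 mm⁴ = 3.677×10^-6 m⁴
Effective length L_e = K·L = 0.5 × 2.61 = 1.305 m
P_cr = π²EI / L_e² = π² × 115×10⁹ × 3.677×10^-6 / 1.305² = 2.450×10^6 N

P_cr ≈ 2450 kN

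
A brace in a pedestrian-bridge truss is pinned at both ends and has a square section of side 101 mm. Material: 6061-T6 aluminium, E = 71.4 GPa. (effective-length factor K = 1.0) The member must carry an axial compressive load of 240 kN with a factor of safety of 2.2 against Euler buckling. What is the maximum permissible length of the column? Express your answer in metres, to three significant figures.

I = a⁴/12 = 101⁴/12 = 8.672×10^6 mm⁴
I = 8.672×10^-6 m⁴
Required critical load P_cr = n·P = 2.2 × 240 = 528.0 kN = 5.280×10^5 N
From P_cr = π²EI/(K·L)²:  L = (1/K)·√(π²EI/P_cr) = (1/1)·√(π²×7.14×10^10×8.672×10^-6/5.280×10^5)
L = 3.40 m

L_max ≈ 3.40 m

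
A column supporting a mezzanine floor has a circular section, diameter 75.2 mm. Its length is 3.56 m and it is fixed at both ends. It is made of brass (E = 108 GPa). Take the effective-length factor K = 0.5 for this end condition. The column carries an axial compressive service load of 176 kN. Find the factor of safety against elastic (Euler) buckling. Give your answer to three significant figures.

n ≈ 3.00

I = πd⁴/64 = π×75.2⁴/64 = 1.570×10^6 mm⁴
I = 1.570×10^6 mm⁴ = 1.570×10^-6 m⁴
Effective length L_e = K·L = 0.5 × 3.56 = 1.780 m
P_cr = π²EI / L_e² = π² × 108×10⁹ × 1.570×10^-6 / 1.780² = 5.281×10^5 N
Factor of safety n = P_cr / P = 528.11 / 176 = 3.00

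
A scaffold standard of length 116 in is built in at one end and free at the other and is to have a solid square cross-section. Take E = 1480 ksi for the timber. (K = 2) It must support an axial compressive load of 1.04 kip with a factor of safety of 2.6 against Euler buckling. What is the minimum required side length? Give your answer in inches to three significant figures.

a ≈ 3.31 in

Required P_cr = n·P = 2.6 × 1.04 = 2.704 kip
L_e = K·L = 2 × 116 = 232.0 in
Required I = P_cr·L_e²/(π²E) = 2.704×10^3 × 232.0² / (π² × 1.48×10^6) = 9.964 in⁴
Solid square: I = a⁴/12  ⇒  a = (12I)^(1/4) = (12×9.964)^(1/4) = 3.31 in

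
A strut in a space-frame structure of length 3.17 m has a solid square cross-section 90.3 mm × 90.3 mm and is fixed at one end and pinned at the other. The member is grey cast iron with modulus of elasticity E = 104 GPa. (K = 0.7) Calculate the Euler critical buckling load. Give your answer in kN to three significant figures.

I = a⁴/12 = 90.3⁴/12 = 5.541×10^6 mm⁴
I = 5.541×10^6 mm⁴ = 5.541×10^-6 m⁴
Effective length L_e = K·L = 0.7 × 3.17 = 2.219 m
P_cr = π²EI / L_e² = π² × 104×10⁹ × 5.541×10^-6 / 2.219² = 1.155×10^6 N

P_cr ≈ 1160 kN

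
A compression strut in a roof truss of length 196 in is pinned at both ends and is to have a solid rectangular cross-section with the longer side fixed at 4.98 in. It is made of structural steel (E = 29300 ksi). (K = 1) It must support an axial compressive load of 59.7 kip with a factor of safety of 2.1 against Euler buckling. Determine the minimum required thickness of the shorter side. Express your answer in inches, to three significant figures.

Required P_cr = n·P = 2.1 × 59.7 = 125.4 kip
L_e = K·L = 1 × 196 = 196.0 in
Required I = P_cr·L_e²/(π²E) = 1.254×10^5 × 196.0² / (π² × 2.93×10^7) = 16.65 in⁴
Rectangle, weak axis: I_min = h·b³/12 with h = 4.98 in fixed  ⇒  b = (12I/h)^(1/3) = 3.42 in

b ≈ 3.42 in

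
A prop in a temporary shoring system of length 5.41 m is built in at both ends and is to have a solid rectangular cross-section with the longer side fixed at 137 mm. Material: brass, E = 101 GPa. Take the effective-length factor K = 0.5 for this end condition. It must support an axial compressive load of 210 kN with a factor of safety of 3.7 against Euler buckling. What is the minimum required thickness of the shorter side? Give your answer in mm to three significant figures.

Required P_cr = n·P = 3.7 × 210 = 777.0 kN
L_e = K·L = 0.5 × 5.41 = 2.705 m
Required I = P_cr·L_e²/(π²E) = 7.770×10^5 × 2.705² / (π² × 1.01×10^11) = 5.703×10^-6 m⁴
I_req = 5.703×10^6 mm⁴
Rectangle, weak axis: I_min = h·b³/12 with h = 137 mm fixed  ⇒  b = (12I/h)^(1/3) = 79.3 mm

b ≈ 79.3 mm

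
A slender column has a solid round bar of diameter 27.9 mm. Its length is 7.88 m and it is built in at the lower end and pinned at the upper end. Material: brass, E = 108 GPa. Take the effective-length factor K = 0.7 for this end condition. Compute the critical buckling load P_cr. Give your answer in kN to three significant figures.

I = πd⁴/64 = π×27.9⁴/64 = 2.974×10^4 mm⁴
I = 2.974×10^4 mm⁴ = 2.974×10^-8 m⁴
Effective length L_e = K·L = 0.7 × 7.88 = 5.516 m
P_cr = π²EI / L_e² = π² × 108×10⁹ × 2.974×10^-8 / 5.516² = 1.042×10^3 N

P_cr ≈ 1.04 kN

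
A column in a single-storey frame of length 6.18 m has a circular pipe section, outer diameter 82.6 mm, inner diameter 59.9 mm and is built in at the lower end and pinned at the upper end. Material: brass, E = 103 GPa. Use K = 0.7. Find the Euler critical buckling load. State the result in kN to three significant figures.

P_cr ≈ 89.8 kN

d_o = 82.6 mm, d_i = 59.9 mm
I = π(d_o⁴ − d_i⁴)/64 = π(82.6⁴ − 59.90⁴)/64 = 1.653×10^6 mm⁴
I = 1.653×10^6 mm⁴ = 1.653×10^-6 m⁴
Effective length L_e = K·L = 0.7 × 6.18 = 4.326 m
P_cr = π²EI / L_e² = π² × 103×10⁹ × 1.653×10^-6 / 4.326² = 8.980×10^4 N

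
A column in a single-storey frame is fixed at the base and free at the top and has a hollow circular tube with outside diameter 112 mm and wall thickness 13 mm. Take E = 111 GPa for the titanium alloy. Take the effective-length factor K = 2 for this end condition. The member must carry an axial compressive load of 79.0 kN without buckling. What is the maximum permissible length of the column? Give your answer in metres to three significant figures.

Inner diameter d_i = 112 − 2×13 = 86.00 mm
I = π(d_o⁴ − d_i⁴)/64 = π(112⁴ − 86.00⁴)/64 = 5.039×10^6 mm⁴
I = 5.039×10^-6 m⁴
At the buckling limit P_cr = P = 7.900×10^4 N
From P_cr = π²EI/(K·L)²:  L = (1/K)·√(π²EI/P_cr) = (1/2)·√(π²×1.11×10^11×5.039×10^-6/7.900×10^4)
L = 4.18 m

L_max ≈ 4.18 m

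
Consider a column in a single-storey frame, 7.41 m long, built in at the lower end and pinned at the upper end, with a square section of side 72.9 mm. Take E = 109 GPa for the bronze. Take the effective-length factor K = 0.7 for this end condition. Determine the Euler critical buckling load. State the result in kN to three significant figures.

I = a⁴/12 = 72.9⁴/12 = 2.354×10^6 mm⁴
I = 2.354×10^6 mm⁴ = 2.354×10^-6 m⁴
Effective length L_e = K·L = 0.7 × 7.41 = 5.187 m
P_cr = π²EI / L_e² = π² × 109×10⁹ × 2.354×10^-6 / 5.187² = 9.411×10^4 N

P_cr ≈ 94.1 kN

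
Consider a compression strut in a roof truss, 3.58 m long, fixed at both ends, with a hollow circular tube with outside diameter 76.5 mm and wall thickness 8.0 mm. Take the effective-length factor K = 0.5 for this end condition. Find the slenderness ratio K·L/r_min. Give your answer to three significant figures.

λ ≈ 73.4

Inner diameter d_i = 76.5 − 2×8.0 = 60.50 mm
I = π(d_o⁴ − d_i⁴)/64 = π(76.5⁴ − 60.50⁴)/64 = 1.024×10^6 mm⁴
A = 1.722×10^3 mm²;  r_min = √(I/A) = √(1.024×10^6/1.722×10^3) = 24.38 mm
L_e = K·L = 0.5 × 3.58 m = 1.790 m = 1790.0 mm
λ = L_e / r_min = 1790.0 / 24.38 = 73.4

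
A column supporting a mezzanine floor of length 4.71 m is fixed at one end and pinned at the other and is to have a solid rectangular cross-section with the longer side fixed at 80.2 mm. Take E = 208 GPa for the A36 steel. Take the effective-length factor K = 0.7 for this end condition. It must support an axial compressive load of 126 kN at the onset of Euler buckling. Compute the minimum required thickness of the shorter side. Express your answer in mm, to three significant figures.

b ≈ 46.4 mm

L_e = K·L = 0.7 × 4.71 = 3.297 m
Required I = P_cr·L_e²/(π²E) = 1.260×10^5 × 3.297² / (π² × 2.08×10^11) = 6.672×10^-7 m⁴
I_req = 6.672×10^5 mm⁴
Rectangle, weak axis: I_min = h·b³/12 with h = 80.2 mm fixed  ⇒  b = (12I/h)^(1/3) = 46.4 mm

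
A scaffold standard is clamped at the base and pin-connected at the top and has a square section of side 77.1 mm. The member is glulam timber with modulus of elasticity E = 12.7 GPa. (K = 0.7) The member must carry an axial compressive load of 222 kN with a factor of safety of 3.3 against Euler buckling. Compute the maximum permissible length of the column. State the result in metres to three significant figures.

I = a⁴/12 = 77.1⁴/12 = 2.945×10^6 mm⁴
I = 2.945×10^-6 m⁴
Required critical load P_cr = n·P = 3.3 × 222 = 732.6 kN = 7.326×10^5 N
From P_cr = π²EI/(K·L)²:  L = (1/K)·√(π²EI/P_cr) = (1/0.7)·√(π²×1.27×10^10×2.945×10^-6/7.326×10^5)
L = 1.01 m

L_max ≈ 1.01 m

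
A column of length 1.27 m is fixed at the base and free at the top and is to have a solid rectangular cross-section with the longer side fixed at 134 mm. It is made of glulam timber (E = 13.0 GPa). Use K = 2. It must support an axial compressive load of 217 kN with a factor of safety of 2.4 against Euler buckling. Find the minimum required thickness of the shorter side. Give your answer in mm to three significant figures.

b ≈ 133 mm

Required P_cr = n·P = 2.4 × 217 = 520.8 kN
L_e = K·L = 2 × 1.27 = 2.540 m
Required I = P_cr·L_e²/(π²E) = 5.208×10^5 × 2.540² / (π² × 1.30×10^10) = 2.619×10^-5 m⁴
I_req = 2.619×10^7 mm⁴
Rectangle, weak axis: I_min = h·b³/12 with h = 134 mm fixed  ⇒  b = (12I/h)^(1/3) = 133 mm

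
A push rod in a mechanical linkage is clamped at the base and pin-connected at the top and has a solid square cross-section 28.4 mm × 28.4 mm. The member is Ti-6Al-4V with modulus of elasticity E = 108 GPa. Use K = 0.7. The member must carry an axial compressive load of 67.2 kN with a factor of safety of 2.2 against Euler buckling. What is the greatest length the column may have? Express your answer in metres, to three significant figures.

I = a⁴/12 = 28.4⁴/12 = 5.421×10^4 mm⁴
I = 5.421×10^-8 m⁴
Required critical load P_cr = n·P = 2.2 × 67.2 = 147.8 kN = 1.478×10^5 N
From P_cr = π²EI/(K·L)²:  L = (1/K)·√(π²EI/P_cr) = (1/0.7)·√(π²×1.08×10^11×5.421×10^-8/1.478×10^5)
L = 0.893 m

L_max ≈ 0.893 m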